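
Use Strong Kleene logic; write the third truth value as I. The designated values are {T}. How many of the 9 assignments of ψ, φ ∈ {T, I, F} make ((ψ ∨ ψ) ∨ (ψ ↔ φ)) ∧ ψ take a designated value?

3

Designated under: (ψ=T, φ=T); (ψ=T, φ=I); (ψ=T, φ=F).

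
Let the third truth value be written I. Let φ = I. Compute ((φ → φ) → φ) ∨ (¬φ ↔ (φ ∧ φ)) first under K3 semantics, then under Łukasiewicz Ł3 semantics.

In K3: φ → φ = I → I = I
(φ → φ) → φ = I → I = I
¬φ = ¬I = I
φ ∧ φ = I ∧ I = I
¬φ ↔ (φ ∧ φ) = I ↔ I = I
((φ → φ) → φ) ∨ (¬φ ↔ (φ ∧ φ)) = I ∨ I = I
In Łukasiewicz Ł3: φ → φ = I → I = 1  [min(1, 1−½+½)]
(φ → φ) → φ = 1 → I = I
¬φ = ¬I = I
φ ∧ φ = I ∧ I = I
¬φ ↔ (φ ∧ φ) = I ↔ I = 1
((φ → φ) → φ) ∨ (¬φ ↔ (φ ∧ φ)) = I ∨ 1 = 1
They differ because K3 and Łukasiewicz Ł3 treat I differently under implication.

I; 1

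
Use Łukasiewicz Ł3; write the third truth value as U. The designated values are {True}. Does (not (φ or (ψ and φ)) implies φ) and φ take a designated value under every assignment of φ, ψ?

Countermodel: φ=U, ψ=True gives U, which is not designated.

No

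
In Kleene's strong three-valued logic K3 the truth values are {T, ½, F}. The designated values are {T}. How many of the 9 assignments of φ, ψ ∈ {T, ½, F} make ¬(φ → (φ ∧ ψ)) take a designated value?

Designated under: (φ=T, ψ=F).

1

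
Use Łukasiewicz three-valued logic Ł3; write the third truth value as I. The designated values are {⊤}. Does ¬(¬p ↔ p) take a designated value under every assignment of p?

Countermodel: p=I gives ⊥, which is not designated.

No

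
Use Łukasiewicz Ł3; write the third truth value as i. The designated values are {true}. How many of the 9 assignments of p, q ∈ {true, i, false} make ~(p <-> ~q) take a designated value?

Designated under: (p=true, q=true); (p=false, q=false).

2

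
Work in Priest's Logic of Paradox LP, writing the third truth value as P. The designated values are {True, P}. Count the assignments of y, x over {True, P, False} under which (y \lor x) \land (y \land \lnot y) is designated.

Designated under: (y=P, x=True); (y=P, x=P); (y=P, x=False).

3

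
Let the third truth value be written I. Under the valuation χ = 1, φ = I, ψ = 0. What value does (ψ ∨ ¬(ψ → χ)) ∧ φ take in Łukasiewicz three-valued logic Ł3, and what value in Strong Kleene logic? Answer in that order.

In Łukasiewicz three-valued logic Ł3: ψ → χ = 0 → 1 = 1
¬(ψ → χ) = ¬1 = 0
ψ ∨ ¬(ψ → χ) = 0 ∨ 0 = 0
(ψ ∨ ¬(ψ → χ)) ∧ φ = 0 ∧ I = 0
In Strong Kleene logic: ψ → χ = 0 → 1 = 1
¬(ψ → χ) = ¬1 = 0
ψ ∨ ¬(ψ → χ) = 0 ∨ 0 = 0
(ψ ∨ ¬(ψ → χ)) ∧ φ = 0 ∧ I = 0

0; 0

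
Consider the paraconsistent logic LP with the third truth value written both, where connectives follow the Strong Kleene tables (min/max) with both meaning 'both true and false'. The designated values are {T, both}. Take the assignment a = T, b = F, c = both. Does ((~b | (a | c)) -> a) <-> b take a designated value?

No

~b = ~F = T
a | c = T | both = T
~b | (a | c) = T | T = T
(~b | (a | c)) -> a = T -> T = T
((~b | (a | c)) -> a) <-> b = T <-> F = F
F ∉ {T, both}.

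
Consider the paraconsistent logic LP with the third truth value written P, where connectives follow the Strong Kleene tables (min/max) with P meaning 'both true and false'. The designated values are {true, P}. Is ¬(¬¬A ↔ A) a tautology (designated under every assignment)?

Countermodel: A=true gives false, which is not designated.

No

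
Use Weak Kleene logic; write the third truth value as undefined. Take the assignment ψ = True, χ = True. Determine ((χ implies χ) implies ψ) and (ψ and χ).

True

χ implies χ = True implies True = True
(χ implies χ) implies ψ = True implies True = True
ψ and χ = True and True = True
((χ implies χ) implies ψ) and (ψ and χ) = True and True = True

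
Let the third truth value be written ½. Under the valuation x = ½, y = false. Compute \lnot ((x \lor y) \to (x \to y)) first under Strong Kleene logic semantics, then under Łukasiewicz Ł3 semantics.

In Strong Kleene logic: x \lor y = ½ \lor false = ½
x \to y = ½ \to false = ½
(x \lor y) \to (x \to y) = ½ \to ½ = ½
\lnot ((x \lor y) \to (x \to y)) = \lnot ½ = ½
In Łukasiewicz Ł3: x \lor y = ½ \lor false = ½
x \to y = ½ \to false = ½  [min(1, 1−½+0)]
(x \lor y) \to (x \to y) = ½ \to ½ = true
\lnot ((x \lor y) \to (x \to y)) = \lnot true = false
They differ because Strong Kleene logic and Łukasiewicz Ł3 treat ½ differently under implication.

½; false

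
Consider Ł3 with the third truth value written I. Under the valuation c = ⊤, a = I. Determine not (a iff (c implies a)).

⊥

c implies a = ⊤ implies I = I
a iff (c implies a) = I iff I = ⊤
not (a iff (c implies a)) = not ⊤ = ⊥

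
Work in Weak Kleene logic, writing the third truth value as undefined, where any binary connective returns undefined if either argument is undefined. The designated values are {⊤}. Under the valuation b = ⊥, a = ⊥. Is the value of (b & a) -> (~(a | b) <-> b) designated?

Yes

b & a = ⊥ & ⊥ = ⊥
a | b = ⊥ | ⊥ = ⊥
~(a | b) = ~⊥ = ⊤
~(a | b) <-> b = ⊤ <-> ⊥ = ⊥
(b & a) -> (~(a | b) <-> b) = ⊥ -> ⊥ = ⊤
⊤ ∈ {⊤}.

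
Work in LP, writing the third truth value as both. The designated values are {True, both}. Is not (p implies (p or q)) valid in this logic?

No

Countermodel: p=True, q=True gives False, which is not designated.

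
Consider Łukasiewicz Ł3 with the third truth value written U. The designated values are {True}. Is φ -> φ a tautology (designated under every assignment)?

Yes

Every assignment of φ over {True, U, False} gives a value in {True}.
In particular, with φ=U: φ -> φ = True.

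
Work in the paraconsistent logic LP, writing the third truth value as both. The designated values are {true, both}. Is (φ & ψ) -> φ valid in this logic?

Every assignment of φ, ψ over {true, both, false} gives a value in {true, both}.
In particular, with φ=both, ψ=both: (φ & ψ) -> φ = both.

Yes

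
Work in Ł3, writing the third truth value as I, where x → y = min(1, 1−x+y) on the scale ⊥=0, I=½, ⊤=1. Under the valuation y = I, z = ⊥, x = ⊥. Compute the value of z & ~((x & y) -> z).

x & y = ⊥ & I = ⊥
(x & y) -> z = ⊥ -> ⊥ = ⊤
~((x & y) -> z) = ~⊤ = ⊥
z & ~((x & y) -> z) = ⊥ & ⊥ = ⊥

⊥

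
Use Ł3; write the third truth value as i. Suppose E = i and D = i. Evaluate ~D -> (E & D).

~D = ~i = i
E & D = i & i = i
~D -> (E & D) = i -> i = true

true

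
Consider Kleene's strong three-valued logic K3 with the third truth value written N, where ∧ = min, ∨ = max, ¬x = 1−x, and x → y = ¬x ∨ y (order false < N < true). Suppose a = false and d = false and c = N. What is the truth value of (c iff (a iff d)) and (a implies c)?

a iff d = false iff false = true
c iff (a iff d) = N iff true = N
a implies c = false implies N = true  [not false or N]
(c iff (a iff d)) and (a implies c) = N and true = N

N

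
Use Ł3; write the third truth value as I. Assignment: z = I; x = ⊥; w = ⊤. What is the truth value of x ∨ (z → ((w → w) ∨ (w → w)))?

w → w = ⊤ → ⊤ = ⊤
w → w = ⊤ → ⊤ = ⊤
(w → w) ∨ (w → w) = ⊤ ∨ ⊤ = ⊤
z → ((w → w) ∨ (w → w)) = I → ⊤ = ⊤
x ∨ (z → ((w → w) ∨ (w → w))) = ⊥ ∨ ⊤ = ⊤

⊤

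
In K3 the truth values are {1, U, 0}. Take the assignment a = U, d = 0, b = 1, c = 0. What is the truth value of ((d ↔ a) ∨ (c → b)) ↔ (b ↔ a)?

d ↔ a = 0 ↔ U = U
c → b = 0 → 1 = 1
(d ↔ a) ∨ (c → b) = U ∨ 1 = 1
b ↔ a = 1 ↔ U = U
((d ↔ a) ∨ (c → b)) ↔ (b ↔ a) = 1 ↔ U = U

U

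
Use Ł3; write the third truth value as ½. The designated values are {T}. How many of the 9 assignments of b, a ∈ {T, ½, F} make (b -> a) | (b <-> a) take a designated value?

6

Of the 9 assignments, 6 give a value in {T}.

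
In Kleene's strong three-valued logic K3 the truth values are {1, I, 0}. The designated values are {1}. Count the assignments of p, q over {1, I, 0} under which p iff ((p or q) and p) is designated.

Of the 9 assignments, 6 give a value in {1}.

6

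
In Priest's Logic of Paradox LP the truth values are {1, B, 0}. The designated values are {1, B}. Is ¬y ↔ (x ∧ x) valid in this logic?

No

Countermodel: y=1, x=1 gives 0, which is not designated.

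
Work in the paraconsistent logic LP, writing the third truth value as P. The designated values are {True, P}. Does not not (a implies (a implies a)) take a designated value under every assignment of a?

Yes

Every assignment of a over {True, P, False} gives a value in {True, P}.
In particular, with a=P: not not (a implies (a implies a)) = P.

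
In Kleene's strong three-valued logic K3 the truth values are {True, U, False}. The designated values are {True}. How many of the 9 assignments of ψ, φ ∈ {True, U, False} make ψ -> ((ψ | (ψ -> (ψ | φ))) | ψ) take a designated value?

7

Of the 9 assignments, 7 give a value in {True}.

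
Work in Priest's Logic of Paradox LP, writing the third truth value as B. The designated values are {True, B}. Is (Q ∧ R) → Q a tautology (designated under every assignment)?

Yes

Every assignment of Q, R over {True, B, False} gives a value in {True, B}.
In particular, with Q=B, R=B: (Q ∧ R) → Q = B.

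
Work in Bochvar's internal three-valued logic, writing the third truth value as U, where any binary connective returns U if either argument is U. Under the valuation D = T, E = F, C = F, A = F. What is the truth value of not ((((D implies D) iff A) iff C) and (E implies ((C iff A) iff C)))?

F

D implies D = T implies T = T
(D implies D) iff A = T iff F = F
((D implies D) iff A) iff C = F iff F = T
C iff A = F iff F = T
(C iff A) iff C = T iff F = F
E implies ((C iff A) iff C) = F implies F = T
(((D implies D) iff A) iff C) and (E implies ((C iff A) iff C)) = T and T = T
not ((((D implies D) iff A) iff C) and (E implies ((C iff A) iff C))) = not T = F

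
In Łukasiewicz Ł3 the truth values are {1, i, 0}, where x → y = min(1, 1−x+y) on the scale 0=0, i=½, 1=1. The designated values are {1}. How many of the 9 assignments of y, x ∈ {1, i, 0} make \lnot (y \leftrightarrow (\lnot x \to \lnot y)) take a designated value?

4

Designated under: (y=1, x=0); (y=0, x=1); (y=0, x=i); (y=0, x=0).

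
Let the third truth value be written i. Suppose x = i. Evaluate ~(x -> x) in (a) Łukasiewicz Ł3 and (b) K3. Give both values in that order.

In Łukasiewicz Ł3: x -> x = i -> i = True
~(x -> x) = ~True = False
In K3: x -> x = i -> i = i  [~i | i]
~(x -> x) = ~i = i
They differ because Łukasiewicz Ł3 and K3 treat i differently under implication.

False; i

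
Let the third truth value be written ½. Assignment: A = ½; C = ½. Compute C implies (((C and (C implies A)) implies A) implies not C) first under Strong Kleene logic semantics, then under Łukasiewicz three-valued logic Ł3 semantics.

½; 1

In Strong Kleene logic: C implies A = ½ implies ½ = ½
C and (C implies A) = ½ and ½ = ½
(C and (C implies A)) implies A = ½ implies ½ = ½
not C = not ½ = ½
((C and (C implies A)) implies A) implies not C = ½ implies ½ = ½
C implies (((C and (C implies A)) implies A) implies not C) = ½ implies ½ = ½
In Łukasiewicz three-valued logic Ł3: C implies A = ½ implies ½ = 1  [min(1, 1−½+½)]
C and (C implies A) = ½ and 1 = ½
(C and (C implies A)) implies A = ½ implies ½ = 1
not C = not ½ = ½
((C and (C implies A)) implies A) implies not C = 1 implies ½ = ½
C implies (((C and (C implies A)) implies A) implies not C) = ½ implies ½ = 1
They differ because Strong Kleene logic and Łukasiewicz three-valued logic Ł3 treat ½ differently under implication.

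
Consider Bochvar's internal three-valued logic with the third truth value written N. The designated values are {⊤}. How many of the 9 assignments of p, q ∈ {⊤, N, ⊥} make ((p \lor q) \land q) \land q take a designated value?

2

Designated under: (p=⊤, q=⊤); (p=⊥, q=⊤).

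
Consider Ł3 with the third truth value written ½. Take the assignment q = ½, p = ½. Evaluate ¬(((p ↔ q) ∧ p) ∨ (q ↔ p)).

False

p ↔ q = ½ ↔ ½ = True  [1 − |½−½|]
(p ↔ q) ∧ p = True ∧ ½ = ½
q ↔ p = ½ ↔ ½ = True
((p ↔ q) ∧ p) ∨ (q ↔ p) = ½ ∨ True = True
¬(((p ↔ q) ∧ p) ∨ (q ↔ p)) = ¬True = False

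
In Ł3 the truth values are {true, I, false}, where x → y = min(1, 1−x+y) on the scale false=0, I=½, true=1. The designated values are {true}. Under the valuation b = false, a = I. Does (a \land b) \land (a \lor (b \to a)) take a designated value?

No

a \land b = I \land false = false
b \to a = false \to I = true  [min(1, 1−0+½)]
a \lor (b \to a) = I \lor true = true
(a \land b) \land (a \lor (b \to a)) = false \land true = false
false ∉ {true}.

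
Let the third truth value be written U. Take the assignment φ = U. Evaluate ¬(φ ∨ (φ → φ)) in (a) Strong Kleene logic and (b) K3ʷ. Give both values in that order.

In Strong Kleene logic: φ → φ = U → U = U  [¬U ∨ U]
φ ∨ (φ → φ) = U ∨ U = U
¬(φ ∨ (φ → φ)) = ¬U = U
In K3ʷ: φ → φ = U → U = U  [any arg is the third value ⇒ result is the third value]
φ ∨ (φ → φ) = U ∨ U = U
¬(φ ∨ (φ → φ)) = ¬U = U

U; U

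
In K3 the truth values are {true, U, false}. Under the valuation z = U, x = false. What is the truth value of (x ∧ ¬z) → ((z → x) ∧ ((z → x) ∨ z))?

¬z = ¬U = U
x ∧ ¬z = false ∧ U = false
z → x = U → false = U  [¬U ∨ false]
z → x = U → false = U
(z → x) ∨ z = U ∨ U = U
(z → x) ∧ ((z → x) ∨ z) = U ∧ U = U
(x ∧ ¬z) → ((z → x) ∧ ((z → x) ∨ z)) = false → U = true

true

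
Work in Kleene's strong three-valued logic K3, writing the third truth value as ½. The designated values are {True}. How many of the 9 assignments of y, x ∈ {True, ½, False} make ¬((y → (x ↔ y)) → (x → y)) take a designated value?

Designated under: (y=False, x=True).

1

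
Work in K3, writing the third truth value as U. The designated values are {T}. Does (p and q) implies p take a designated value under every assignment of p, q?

No

Countermodel: p=U, q=T gives U, which is not designated.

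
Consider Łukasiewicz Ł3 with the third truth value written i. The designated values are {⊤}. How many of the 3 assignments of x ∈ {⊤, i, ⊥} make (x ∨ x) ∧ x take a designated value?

1

x=⊤: ⊤ ✓
x=i: i ·
x=⊥: ⊥ ·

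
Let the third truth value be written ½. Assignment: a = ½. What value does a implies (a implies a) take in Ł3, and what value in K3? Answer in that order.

In Ł3: a implies a = ½ implies ½ = true  [min(1, 1−½+½)]
a implies (a implies a) = ½ implies true = true
In K3: a implies a = ½ implies ½ = ½  [not ½ or ½]
a implies (a implies a) = ½ implies ½ = ½
They differ because Ł3 and K3 treat ½ differently under implication.

true; ½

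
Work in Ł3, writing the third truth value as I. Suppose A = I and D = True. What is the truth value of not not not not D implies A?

I

not D = not True = False
not not D = not False = True
not not not D = not True = False
not not not not D = not False = True
not not not not D implies A = True implies I = I  [min(1, 1−1+½)]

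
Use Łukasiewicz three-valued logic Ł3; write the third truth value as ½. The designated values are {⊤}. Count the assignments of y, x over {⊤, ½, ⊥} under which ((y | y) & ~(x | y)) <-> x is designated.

3

Designated under: (y=⊤, x=⊥); (y=½, x=½); (y=⊥, x=⊥).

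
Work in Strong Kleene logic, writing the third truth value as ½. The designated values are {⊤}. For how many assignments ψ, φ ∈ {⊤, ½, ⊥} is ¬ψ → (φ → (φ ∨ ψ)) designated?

Of the 9 assignments, 7 give a value in {⊤}.

7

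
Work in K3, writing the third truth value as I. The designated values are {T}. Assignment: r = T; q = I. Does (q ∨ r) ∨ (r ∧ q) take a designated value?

Yes

q ∨ r = I ∨ T = T
r ∧ q = T ∧ I = I
(q ∨ r) ∨ (r ∧ q) = T ∨ I = T
T ∈ {T}.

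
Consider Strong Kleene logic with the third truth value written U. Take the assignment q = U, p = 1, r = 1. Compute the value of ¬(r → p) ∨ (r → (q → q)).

r → p = 1 → 1 = 1
¬(r → p) = ¬1 = 0
q → q = U → U = U  [¬U ∨ U]
r → (q → q) = 1 → U = U
¬(r → p) ∨ (r → (q → q)) = 0 ∨ U = U

U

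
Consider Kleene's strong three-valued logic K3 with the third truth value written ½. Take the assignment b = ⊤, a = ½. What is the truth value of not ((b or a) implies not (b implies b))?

⊤

b or a = ⊤ or ½ = ⊤
b implies b = ⊤ implies ⊤ = ⊤
not (b implies b) = not ⊤ = ⊥
(b or a) implies not (b implies b) = ⊤ implies ⊥ = ⊥
not ((b or a) implies not (b implies b)) = not ⊥ = ⊤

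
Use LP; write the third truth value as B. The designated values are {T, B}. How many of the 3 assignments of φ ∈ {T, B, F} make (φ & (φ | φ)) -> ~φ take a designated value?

2

φ=T: F ·
φ=B: B ✓
φ=F: T ✓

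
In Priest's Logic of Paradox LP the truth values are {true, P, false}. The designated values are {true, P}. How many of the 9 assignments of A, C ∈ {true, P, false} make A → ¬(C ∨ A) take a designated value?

Of the 9 assignments, 6 give a value in {true, P}.

6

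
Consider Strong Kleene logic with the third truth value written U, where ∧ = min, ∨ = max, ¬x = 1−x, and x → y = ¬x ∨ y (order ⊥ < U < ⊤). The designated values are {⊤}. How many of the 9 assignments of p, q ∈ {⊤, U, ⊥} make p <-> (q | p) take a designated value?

4

Designated under: (p=⊤, q=⊤); (p=⊤, q=U); (p=⊤, q=⊥); (p=⊥, q=⊥).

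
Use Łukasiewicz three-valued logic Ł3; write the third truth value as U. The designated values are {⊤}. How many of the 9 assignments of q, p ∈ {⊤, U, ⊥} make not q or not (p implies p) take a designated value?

Designated under: (q=⊥, p=⊤); (q=⊥, p=U); (q=⊥, p=⊥).

3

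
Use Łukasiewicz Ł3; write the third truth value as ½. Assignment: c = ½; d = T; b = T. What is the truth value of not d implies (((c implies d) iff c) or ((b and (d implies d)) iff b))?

not d = not T = F
c implies d = ½ implies T = T  [min(1, 1−½+1)]
(c implies d) iff c = T iff ½ = ½
d implies d = T implies T = T
b and (d implies d) = T and T = T
(b and (d implies d)) iff b = T iff T = T
((c implies d) iff c) or ((b and (d implies d)) iff b) = ½ or T = T
not d implies (((c implies d) iff c) or ((b and (d implies d)) iff b)) = F implies T = T

T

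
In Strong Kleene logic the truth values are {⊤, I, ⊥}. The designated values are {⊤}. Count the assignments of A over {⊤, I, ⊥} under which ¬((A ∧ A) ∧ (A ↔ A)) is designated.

1

A=⊤: ⊥ ·
A=I: I ·
A=⊥: ⊤ ✓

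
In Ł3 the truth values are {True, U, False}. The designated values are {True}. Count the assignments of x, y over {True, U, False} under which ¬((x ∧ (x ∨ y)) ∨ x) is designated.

3

Designated under: (x=False, y=True); (x=False, y=U); (x=False, y=False).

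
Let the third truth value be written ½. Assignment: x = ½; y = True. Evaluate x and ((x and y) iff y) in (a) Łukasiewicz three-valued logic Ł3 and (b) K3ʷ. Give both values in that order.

½; ½

In Łukasiewicz three-valued logic Ł3: x and y = ½ and True = ½
(x and y) iff y = ½ iff True = ½  [1 − |½−1|]
x and ((x and y) iff y) = ½ and ½ = ½
In K3ʷ: x and y = ½ and True = ½
(x and y) iff y = ½ iff True = ½
x and ((x and y) iff y) = ½ and ½ = ½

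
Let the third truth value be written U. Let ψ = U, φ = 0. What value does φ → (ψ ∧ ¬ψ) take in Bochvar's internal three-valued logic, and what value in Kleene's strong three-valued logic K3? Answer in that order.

In Bochvar's internal three-valued logic: ¬ψ = ¬U = U
ψ ∧ ¬ψ = U ∧ U = U
φ → (ψ ∧ ¬ψ) = 0 → U = U  [any arg is the third value ⇒ result is the third value]
In Kleene's strong three-valued logic K3: ¬ψ = ¬U = U
ψ ∧ ¬ψ = U ∧ U = U
φ → (ψ ∧ ¬ψ) = 0 → U = 1  [¬0 ∨ U]
They differ because Bochvar's internal three-valued logic and Kleene's strong three-valued logic K3 treat U differently under the binary connectives.

U; 1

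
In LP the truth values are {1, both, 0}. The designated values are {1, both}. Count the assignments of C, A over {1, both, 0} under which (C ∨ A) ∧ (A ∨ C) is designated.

8

Of the 9 assignments, 8 give a value in {1, both}.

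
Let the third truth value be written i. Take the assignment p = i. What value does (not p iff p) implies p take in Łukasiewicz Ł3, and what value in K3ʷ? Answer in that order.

In Łukasiewicz Ł3: not p = not i = i
not p iff p = i iff i = true  [1 − |½−½|]
(not p iff p) implies p = true implies i = i
In K3ʷ: not p = not i = i
not p iff p = i iff i = i
(not p iff p) implies p = i implies i = i

i; i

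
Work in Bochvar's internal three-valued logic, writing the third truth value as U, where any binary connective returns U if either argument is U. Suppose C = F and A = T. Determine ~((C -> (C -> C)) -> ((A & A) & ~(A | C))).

C -> C = F -> F = T
C -> (C -> C) = F -> T = T
A & A = T & T = T
A | C = T | F = T
~(A | C) = ~T = F
(A & A) & ~(A | C) = T & F = F
(C -> (C -> C)) -> ((A & A) & ~(A | C)) = T -> F = F
~((C -> (C -> C)) -> ((A & A) & ~(A | C))) = ~F = T

T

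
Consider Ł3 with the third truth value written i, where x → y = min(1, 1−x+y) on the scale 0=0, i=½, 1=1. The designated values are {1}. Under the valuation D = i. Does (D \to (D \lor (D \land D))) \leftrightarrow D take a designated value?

No

D \land D = i \land i = i
D \lor (D \land D) = i \lor i = i
D \to (D \lor (D \land D)) = i \to i = 1
(D \to (D \lor (D \land D))) \leftrightarrow D = 1 \leftrightarrow i = i
i ∉ {1}.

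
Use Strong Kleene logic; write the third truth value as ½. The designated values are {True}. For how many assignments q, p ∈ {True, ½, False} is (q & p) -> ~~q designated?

7

Of the 9 assignments, 7 give a value in {True}.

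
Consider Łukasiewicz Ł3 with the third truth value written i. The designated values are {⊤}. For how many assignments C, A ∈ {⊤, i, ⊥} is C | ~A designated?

5

Of the 9 assignments, 5 give a value in {⊤}.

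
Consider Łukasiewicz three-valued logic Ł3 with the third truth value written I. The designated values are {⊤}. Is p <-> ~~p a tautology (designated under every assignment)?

Every assignment of p over {⊤, I, ⊥} gives a value in {⊤}.
In particular, with p=I: p <-> ~~p = ⊤.

Yes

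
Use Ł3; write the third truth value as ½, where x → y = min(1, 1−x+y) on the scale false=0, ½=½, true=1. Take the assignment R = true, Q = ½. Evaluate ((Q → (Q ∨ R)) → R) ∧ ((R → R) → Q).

½

Q ∨ R = ½ ∨ true = true
Q → (Q ∨ R) = ½ → true = true  [min(1, 1−½+1)]
(Q → (Q ∨ R)) → R = true → true = true
R → R = true → true = true
(R → R) → Q = true → ½ = ½
((Q → (Q ∨ R)) → R) ∧ ((R → R) → Q) = true ∧ ½ = ½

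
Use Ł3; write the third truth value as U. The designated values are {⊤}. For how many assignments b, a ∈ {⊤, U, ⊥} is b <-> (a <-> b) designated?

Designated under: (b=⊤, a=⊤); (b=U, a=⊤); (b=U, a=⊥); (b=⊥, a=⊤).

4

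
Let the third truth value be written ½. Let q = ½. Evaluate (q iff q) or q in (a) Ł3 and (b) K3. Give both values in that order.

1; ½

In Ł3: q iff q = ½ iff ½ = 1  [1 − |½−½|]
(q iff q) or q = 1 or ½ = 1
In K3: q iff q = ½ iff ½ = ½
(q iff q) or q = ½ or ½ = ½
They differ because Ł3 and K3 treat ½ differently under implication.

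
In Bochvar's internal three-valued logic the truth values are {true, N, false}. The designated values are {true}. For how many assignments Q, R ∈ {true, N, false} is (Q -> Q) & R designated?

Designated under: (Q=true, R=true); (Q=false, R=true).

2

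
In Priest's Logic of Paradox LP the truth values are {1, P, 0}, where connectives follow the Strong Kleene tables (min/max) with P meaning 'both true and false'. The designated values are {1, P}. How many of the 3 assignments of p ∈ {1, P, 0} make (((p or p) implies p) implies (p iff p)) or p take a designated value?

p=1: 1 ✓
p=P: P ✓
p=0: 1 ✓

3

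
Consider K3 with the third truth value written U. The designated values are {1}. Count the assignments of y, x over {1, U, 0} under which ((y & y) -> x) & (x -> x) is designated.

Designated under: (y=1, x=1); (y=U, x=1); (y=0, x=1); (y=0, x=0).

4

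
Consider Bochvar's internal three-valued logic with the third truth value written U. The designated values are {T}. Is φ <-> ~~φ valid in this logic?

No

Countermodel: φ=U gives U, which is not designated.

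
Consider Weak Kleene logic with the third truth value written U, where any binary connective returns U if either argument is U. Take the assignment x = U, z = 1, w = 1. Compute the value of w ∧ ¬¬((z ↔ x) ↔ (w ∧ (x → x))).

z ↔ x = 1 ↔ U = U
x → x = U → U = U  [any arg is the third value ⇒ result is the third value]
w ∧ (x → x) = 1 ∧ U = U
(z ↔ x) ↔ (w ∧ (x → x)) = U ↔ U = U
¬((z ↔ x) ↔ (w ∧ (x → x))) = ¬U = U
¬¬((z ↔ x) ↔ (w ∧ (x → x))) = ¬U = U
w ∧ ¬¬((z ↔ x) ↔ (w ∧ (x → x))) = 1 ∧ U = U

U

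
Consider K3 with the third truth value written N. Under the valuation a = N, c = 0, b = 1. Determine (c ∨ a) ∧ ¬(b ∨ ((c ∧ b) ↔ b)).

0

c ∨ a = 0 ∨ N = N
c ∧ b = 0 ∧ 1 = 0
(c ∧ b) ↔ b = 0 ↔ 1 = 0
b ∨ ((c ∧ b) ↔ b) = 1 ∨ 0 = 1
¬(b ∨ ((c ∧ b) ↔ b)) = ¬1 = 0
(c ∨ a) ∧ ¬(b ∨ ((c ∧ b) ↔ b)) = N ∧ 0 = 0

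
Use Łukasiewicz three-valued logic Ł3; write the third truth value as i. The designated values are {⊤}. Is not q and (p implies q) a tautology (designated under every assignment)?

Countermodel: q=⊤, p=⊤ gives ⊥, which is not designated.

No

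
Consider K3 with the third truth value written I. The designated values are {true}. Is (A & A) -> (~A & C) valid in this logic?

Countermodel: A=true, C=true gives false, which is not designated.

No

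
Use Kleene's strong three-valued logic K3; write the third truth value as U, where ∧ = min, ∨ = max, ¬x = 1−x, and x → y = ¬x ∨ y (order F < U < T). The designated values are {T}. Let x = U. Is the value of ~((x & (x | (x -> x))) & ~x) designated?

x -> x = U -> U = U  [~U | U]
x | (x -> x) = U | U = U
x & (x | (x -> x)) = U & U = U
~x = ~U = U
(x & (x | (x -> x))) & ~x = U & U = U
~((x & (x | (x -> x))) & ~x) = ~U = U
U ∉ {T}.

No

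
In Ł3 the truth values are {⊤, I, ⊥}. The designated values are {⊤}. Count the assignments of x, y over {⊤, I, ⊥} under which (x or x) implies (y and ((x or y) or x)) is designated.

6

Of the 9 assignments, 6 give a value in {⊤}.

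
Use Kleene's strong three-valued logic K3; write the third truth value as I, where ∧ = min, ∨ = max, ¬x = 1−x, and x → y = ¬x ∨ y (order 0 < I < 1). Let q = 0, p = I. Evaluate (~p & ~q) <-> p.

~p = ~I = I
~q = ~0 = 1
~p & ~q = I & 1 = I
(~p & ~q) <-> p = I <-> I = I

I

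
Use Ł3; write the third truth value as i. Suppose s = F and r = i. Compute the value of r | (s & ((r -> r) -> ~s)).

r -> r = i -> i = T
~s = ~F = T
(r -> r) -> ~s = T -> T = T
s & ((r -> r) -> ~s) = F & T = F
r | (s & ((r -> r) -> ~s)) = i | F = i

i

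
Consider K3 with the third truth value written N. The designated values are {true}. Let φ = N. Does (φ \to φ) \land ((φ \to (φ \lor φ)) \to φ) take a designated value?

φ \to φ = N \to N = N  [\lnot N \lor N]
φ \lor φ = N \lor N = N
φ \to (φ \lor φ) = N \to N = N
(φ \to (φ \lor φ)) \to φ = N \to N = N
(φ \to φ) \land ((φ \to (φ \lor φ)) \to φ) = N \land N = N
N ∉ {true}.

No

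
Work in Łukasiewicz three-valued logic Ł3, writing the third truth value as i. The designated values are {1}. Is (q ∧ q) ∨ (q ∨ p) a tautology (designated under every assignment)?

Countermodel: q=i, p=i gives i, which is not designated.

No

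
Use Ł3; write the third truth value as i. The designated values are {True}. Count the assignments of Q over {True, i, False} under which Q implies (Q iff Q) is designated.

Q=True: True ✓
Q=i: True ✓
Q=False: True ✓

3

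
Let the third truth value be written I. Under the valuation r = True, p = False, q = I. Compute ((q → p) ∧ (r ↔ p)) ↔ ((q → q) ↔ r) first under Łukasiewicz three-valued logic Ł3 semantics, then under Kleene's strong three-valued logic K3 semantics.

In Łukasiewicz three-valued logic Ł3: q → p = I → False = I
r ↔ p = True ↔ False = False
(q → p) ∧ (r ↔ p) = I ∧ False = False
q → q = I → I = True
(q → q) ↔ r = True ↔ True = True
((q → p) ∧ (r ↔ p)) ↔ ((q → q) ↔ r) = False ↔ True = False
In Kleene's strong three-valued logic K3: q → p = I → False = I  [¬I ∨ False]
r ↔ p = True ↔ False = False
(q → p) ∧ (r ↔ p) = I ∧ False = False
q → q = I → I = I
(q → q) ↔ r = I ↔ True = I
((q → p) ∧ (r ↔ p)) ↔ ((q → q) ↔ r) = False ↔ I = I
They differ because Łukasiewicz three-valued logic Ł3 and Kleene's strong three-valued logic K3 treat I differently under implication.

False; I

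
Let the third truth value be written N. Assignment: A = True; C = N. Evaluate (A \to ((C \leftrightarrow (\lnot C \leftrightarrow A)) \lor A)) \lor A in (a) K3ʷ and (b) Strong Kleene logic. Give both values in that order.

In K3ʷ: \lnot C = \lnot N = N
\lnot C \leftrightarrow A = N \leftrightarrow True = N
C \leftrightarrow (\lnot C \leftrightarrow A) = N \leftrightarrow N = N
(C \leftrightarrow (\lnot C \leftrightarrow A)) \lor A = N \lor True = N
A \to ((C \leftrightarrow (\lnot C \leftrightarrow A)) \lor A) = True \to N = N  [any arg is the third value ⇒ result is the third value]
(A \to ((C \leftrightarrow (\lnot C \leftrightarrow A)) \lor A)) \lor A = N \lor True = N
In Strong Kleene logic: \lnot C = \lnot N = N
\lnot C \leftrightarrow A = N \leftrightarrow True = N
C \leftrightarrow (\lnot C \leftrightarrow A) = N \leftrightarrow N = N
(C \leftrightarrow (\lnot C \leftrightarrow A)) \lor A = N \lor True = True
A \to ((C \leftrightarrow (\lnot C \leftrightarrow A)) \lor A) = True \to True = True
(A \to ((C \leftrightarrow (\lnot C \leftrightarrow A)) \lor A)) \lor A = True \lor True = True
They differ because K3ʷ and Strong Kleene logic treat N differently under the binary connectives.

N; True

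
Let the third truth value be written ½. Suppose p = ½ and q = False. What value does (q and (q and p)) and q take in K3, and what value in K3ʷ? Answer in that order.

In K3: q and p = False and ½ = False
q and (q and p) = False and False = False
(q and (q and p)) and q = False and False = False
In K3ʷ: q and p = False and ½ = ½
q and (q and p) = False and ½ = ½
(q and (q and p)) and q = ½ and False = ½
They differ because K3 and K3ʷ treat ½ differently under the binary connectives.

False; ½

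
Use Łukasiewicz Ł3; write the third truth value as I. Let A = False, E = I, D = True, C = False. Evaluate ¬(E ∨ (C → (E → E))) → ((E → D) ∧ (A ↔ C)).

E → E = I → I = True
C → (E → E) = False → True = True
E ∨ (C → (E → E)) = I ∨ True = True
¬(E ∨ (C → (E → E))) = ¬True = False
E → D = I → True = True
A ↔ C = False ↔ False = True
(E → D) ∧ (A ↔ C) = True ∧ True = True
¬(E ∨ (C → (E → E))) → ((E → D) ∧ (A ↔ C)) = False → True = True

True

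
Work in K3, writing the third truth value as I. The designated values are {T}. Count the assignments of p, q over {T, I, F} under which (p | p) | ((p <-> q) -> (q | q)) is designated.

5

Of the 9 assignments, 5 give a value in {T}.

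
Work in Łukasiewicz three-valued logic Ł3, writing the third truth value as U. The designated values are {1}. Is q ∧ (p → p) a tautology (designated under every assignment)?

No

Countermodel: q=U, p=1 gives U, which is not designated.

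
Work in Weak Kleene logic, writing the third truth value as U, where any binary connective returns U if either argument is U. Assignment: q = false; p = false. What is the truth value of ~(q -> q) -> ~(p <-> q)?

true

q -> q = false -> false = true
~(q -> q) = ~true = false
p <-> q = false <-> false = true
~(p <-> q) = ~true = false
~(q -> q) -> ~(p <-> q) = false -> false = true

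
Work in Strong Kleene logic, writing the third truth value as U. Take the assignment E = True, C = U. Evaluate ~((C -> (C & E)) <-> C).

U

C & E = U & True = U
C -> (C & E) = U -> U = U  [~U | U]
(C -> (C & E)) <-> C = U <-> U = U
~((C -> (C & E)) <-> C) = ~U = U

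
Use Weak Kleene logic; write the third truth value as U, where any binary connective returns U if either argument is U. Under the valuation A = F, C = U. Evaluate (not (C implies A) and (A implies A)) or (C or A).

U

C implies A = U implies F = U  [any arg is the third value ⇒ result is the third value]
not (C implies A) = not U = U
A implies A = F implies F = T
not (C implies A) and (A implies A) = U and T = U
C or A = U or F = U
(not (C implies A) and (A implies A)) or (C or A) = U or U = U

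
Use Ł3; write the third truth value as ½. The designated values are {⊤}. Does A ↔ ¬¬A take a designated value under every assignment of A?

Every assignment of A over {⊤, ½, ⊥} gives a value in {⊤}.
In particular, with A=½: A ↔ ¬¬A = ⊤.

Yes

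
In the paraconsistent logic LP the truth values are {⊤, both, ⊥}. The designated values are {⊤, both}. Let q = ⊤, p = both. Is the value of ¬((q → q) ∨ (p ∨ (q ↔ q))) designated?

No

q → q = ⊤ → ⊤ = ⊤
q ↔ q = ⊤ ↔ ⊤ = ⊤
p ∨ (q ↔ q) = both ∨ ⊤ = ⊤
(q → q) ∨ (p ∨ (q ↔ q)) = ⊤ ∨ ⊤ = ⊤
¬((q → q) ∨ (p ∨ (q ↔ q))) = ¬⊤ = ⊥
⊥ ∉ {⊤, both}.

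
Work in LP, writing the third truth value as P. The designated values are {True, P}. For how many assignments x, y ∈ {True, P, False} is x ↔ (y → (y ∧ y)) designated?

Of the 9 assignments, 7 give a value in {True, P}.

7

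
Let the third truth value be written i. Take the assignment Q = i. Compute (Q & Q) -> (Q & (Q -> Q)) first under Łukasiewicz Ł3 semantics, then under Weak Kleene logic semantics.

In Łukasiewicz Ł3: Q & Q = i & i = i
Q -> Q = i -> i = 1  [min(1, 1−½+½)]
Q & (Q -> Q) = i & 1 = i
(Q & Q) -> (Q & (Q -> Q)) = i -> i = 1
In Weak Kleene logic: Q & Q = i & i = i
Q -> Q = i -> i = i  [any arg is the third value ⇒ result is the third value]
Q & (Q -> Q) = i & i = i
(Q & Q) -> (Q & (Q -> Q)) = i -> i = i
They differ because Łukasiewicz Ł3 and Weak Kleene logic treat i differently under the binary connectives.

1; i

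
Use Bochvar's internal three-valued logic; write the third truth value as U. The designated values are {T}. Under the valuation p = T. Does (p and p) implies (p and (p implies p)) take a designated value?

Yes

p and p = T and T = T
p implies p = T implies T = T
p and (p implies p) = T and T = T
(p and p) implies (p and (p implies p)) = T implies T = T
T ∈ {T}.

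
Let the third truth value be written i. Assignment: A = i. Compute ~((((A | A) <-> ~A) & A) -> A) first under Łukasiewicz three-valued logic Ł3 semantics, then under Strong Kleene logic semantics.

In Łukasiewicz three-valued logic Ł3: A | A = i | i = i
~A = ~i = i
(A | A) <-> ~A = i <-> i = True
((A | A) <-> ~A) & A = True & i = i
(((A | A) <-> ~A) & A) -> A = i -> i = True
~((((A | A) <-> ~A) & A) -> A) = ~True = False
In Strong Kleene logic: A | A = i | i = i
~A = ~i = i
(A | A) <-> ~A = i <-> i = i
((A | A) <-> ~A) & A = i & i = i
(((A | A) <-> ~A) & A) -> A = i -> i = i  [~i | i]
~((((A | A) <-> ~A) & A) -> A) = ~i = i
They differ because Łukasiewicz three-valued logic Ł3 and Strong Kleene logic treat i differently under implication.

False; i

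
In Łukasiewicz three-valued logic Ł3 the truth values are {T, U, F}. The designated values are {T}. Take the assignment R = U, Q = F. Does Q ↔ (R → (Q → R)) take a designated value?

No

Q → R = F → U = T  [min(1, 1−0+½)]
R → (Q → R) = U → T = T
Q ↔ (R → (Q → R)) = F ↔ T = F
F ∉ {T}.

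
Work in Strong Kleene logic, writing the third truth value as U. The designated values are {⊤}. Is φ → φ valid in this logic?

Countermodel: φ=U gives U, which is not designated.

No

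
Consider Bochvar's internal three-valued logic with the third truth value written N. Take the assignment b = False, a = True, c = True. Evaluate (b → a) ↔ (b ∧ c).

False

b → a = False → True = True
b ∧ c = False ∧ True = False
(b → a) ↔ (b ∧ c) = True ↔ False = False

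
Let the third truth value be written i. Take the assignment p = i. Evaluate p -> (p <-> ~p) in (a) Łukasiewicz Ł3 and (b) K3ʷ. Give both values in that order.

In Łukasiewicz Ł3: ~p = ~i = i
p <-> ~p = i <-> i = true  [1 − |½−½|]
p -> (p <-> ~p) = i -> true = true
In K3ʷ: ~p = ~i = i
p <-> ~p = i <-> i = i
p -> (p <-> ~p) = i -> i = i  [any arg is the third value ⇒ result is the third value]
They differ because Łukasiewicz Ł3 and K3ʷ treat i differently under the binary connectives.

true; i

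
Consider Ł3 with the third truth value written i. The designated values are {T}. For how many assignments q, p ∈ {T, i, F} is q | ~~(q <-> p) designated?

Of the 9 assignments, 5 give a value in {T}.

5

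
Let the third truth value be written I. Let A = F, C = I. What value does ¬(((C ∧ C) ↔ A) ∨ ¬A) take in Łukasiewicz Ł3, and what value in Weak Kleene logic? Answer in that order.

F; I

In Łukasiewicz Ł3: C ∧ C = I ∧ I = I
(C ∧ C) ↔ A = I ↔ F = I  [1 − |½−0|]
¬A = ¬F = T
((C ∧ C) ↔ A) ∨ ¬A = I ∨ T = T
¬(((C ∧ C) ↔ A) ∨ ¬A) = ¬T = F
In Weak Kleene logic: C ∧ C = I ∧ I = I
(C ∧ C) ↔ A = I ↔ F = I
¬A = ¬F = T
((C ∧ C) ↔ A) ∨ ¬A = I ∨ T = I
¬(((C ∧ C) ↔ A) ∨ ¬A) = ¬I = I
They differ because Łukasiewicz Ł3 and Weak Kleene logic treat I differently under the binary connectives.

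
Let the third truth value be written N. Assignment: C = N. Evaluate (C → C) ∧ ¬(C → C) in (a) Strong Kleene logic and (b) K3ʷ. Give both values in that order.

N; N

In Strong Kleene logic: C → C = N → N = N  [¬N ∨ N]
C → C = N → N = N
¬(C → C) = ¬N = N
(C → C) ∧ ¬(C → C) = N ∧ N = N
In K3ʷ: C → C = N → N = N
C → C = N → N = N
¬(C → C) = ¬N = N
(C → C) ∧ ¬(C → C) = N ∧ N = N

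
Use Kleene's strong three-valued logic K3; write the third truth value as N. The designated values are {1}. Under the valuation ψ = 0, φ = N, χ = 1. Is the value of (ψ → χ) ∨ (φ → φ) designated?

ψ → χ = 0 → 1 = 1
φ → φ = N → N = N  [¬N ∨ N]
(ψ → χ) ∨ (φ → φ) = 1 ∨ N = 1
1 ∈ {1}.

Yes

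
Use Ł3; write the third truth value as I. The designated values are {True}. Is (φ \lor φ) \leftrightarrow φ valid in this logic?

Every assignment of φ over {True, I, False} gives a value in {True}.
In particular, with φ=I: (φ \lor φ) \leftrightarrow φ = True.

Yes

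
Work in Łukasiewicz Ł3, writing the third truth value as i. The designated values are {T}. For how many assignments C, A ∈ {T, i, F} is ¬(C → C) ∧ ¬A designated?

0

Of the 9 assignments, 0 give a value in {T}.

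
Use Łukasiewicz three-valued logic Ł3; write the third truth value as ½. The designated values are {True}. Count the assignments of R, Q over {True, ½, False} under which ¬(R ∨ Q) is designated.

Designated under: (R=False, Q=False).

1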